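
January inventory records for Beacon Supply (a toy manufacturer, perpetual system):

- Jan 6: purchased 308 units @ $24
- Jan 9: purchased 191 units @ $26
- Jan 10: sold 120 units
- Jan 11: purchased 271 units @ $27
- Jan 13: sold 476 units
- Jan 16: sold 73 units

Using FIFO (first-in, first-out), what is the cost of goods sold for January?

COGS = $16,948

Jan 10, 120 sold [FIFO — oldest first]: 120 @ $24 = $2,880
Jan 13, 476 sold [FIFO — oldest first]: 188 @ $24 + 191 @ $26 + 97 @ $27 = $12,097
Jan 16, 73 sold [FIFO — oldest first]: 73 @ $27 = $1,971
Total COGS = $2,880 + $12,097 + $1,971 = $16,948
Ending inventory: 101 @ $27 = $2,727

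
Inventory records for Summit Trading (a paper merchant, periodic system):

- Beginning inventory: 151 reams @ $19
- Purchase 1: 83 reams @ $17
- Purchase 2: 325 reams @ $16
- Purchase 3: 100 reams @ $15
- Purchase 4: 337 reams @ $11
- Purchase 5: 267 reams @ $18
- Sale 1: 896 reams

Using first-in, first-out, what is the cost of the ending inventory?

Sale 1 (896) [FIFO — oldest first]: 151 @ $19 + 83 @ $17 + 325 @ $16 + 100 @ $15 + 237 @ $11 = $13,587
Ending inventory: 100 @ $11 + 267 @ $18 = $5,906

Ending inventory = $5,906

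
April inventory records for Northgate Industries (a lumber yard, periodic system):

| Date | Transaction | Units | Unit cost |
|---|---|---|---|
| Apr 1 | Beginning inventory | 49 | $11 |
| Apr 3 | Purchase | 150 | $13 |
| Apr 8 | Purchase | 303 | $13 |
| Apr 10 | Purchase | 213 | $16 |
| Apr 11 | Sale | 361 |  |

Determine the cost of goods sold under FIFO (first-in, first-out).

Apr 11, 361 sold [FIFO — oldest first]: 49 @ $11 + 150 @ $13 + 162 @ $13 = $4,595
Ending inventory: 141 @ $13 + 213 @ $16 = $5,241
Check: goods available $9,836 = COGS $4,595 + ending $5,241

COGS = $4,595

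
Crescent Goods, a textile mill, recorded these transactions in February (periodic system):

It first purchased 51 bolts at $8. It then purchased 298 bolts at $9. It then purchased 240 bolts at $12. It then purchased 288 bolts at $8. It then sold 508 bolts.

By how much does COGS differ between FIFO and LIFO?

FIFO COGS: 51 @ $8 + 298 @ $9 + 159 @ $12 = $4,998
LIFO COGS: 288 @ $8 + 220 @ $12 = $4,944
Difference = |$4,998 − $4,944| = $54

$54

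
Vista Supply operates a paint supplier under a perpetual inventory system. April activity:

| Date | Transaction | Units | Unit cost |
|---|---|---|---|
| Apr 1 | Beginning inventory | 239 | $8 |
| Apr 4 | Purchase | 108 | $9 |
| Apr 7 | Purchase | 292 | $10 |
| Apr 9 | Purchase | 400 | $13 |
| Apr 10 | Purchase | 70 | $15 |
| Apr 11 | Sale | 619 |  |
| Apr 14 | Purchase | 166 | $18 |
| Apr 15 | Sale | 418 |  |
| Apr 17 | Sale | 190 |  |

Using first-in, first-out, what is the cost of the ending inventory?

Apr 11, 619 sold [FIFO — oldest first]: 239 @ $8 + 108 @ $9 + 272 @ $10 = $5,604
Apr 15, 418 sold [FIFO — oldest first]: 20 @ $10 + 398 @ $13 = $5,374
Apr 17, 190 sold [FIFO — oldest first]: 2 @ $13 + 70 @ $15 + 118 @ $18 = $3,200
Total COGS = $5,604 + $5,374 + $3,200 = $14,178
Ending inventory: 48 @ $18 = $864

Ending inventory = $864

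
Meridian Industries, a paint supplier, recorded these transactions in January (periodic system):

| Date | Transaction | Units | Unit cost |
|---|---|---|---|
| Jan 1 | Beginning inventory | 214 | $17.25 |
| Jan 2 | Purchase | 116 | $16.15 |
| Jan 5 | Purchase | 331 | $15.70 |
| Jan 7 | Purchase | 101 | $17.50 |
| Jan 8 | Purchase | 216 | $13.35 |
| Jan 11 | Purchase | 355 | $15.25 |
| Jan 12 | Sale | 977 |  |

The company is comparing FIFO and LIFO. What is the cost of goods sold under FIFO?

FIFO COGS: 214 @ $17.25 + 116 @ $16.15 + 331 @ $15.70 + 101 @ $17.50 + 215 @ $13.35 = $15,399.35
LIFO COGS: 355 @ $15.25 + 216 @ $13.35 + 101 @ $17.50 + 305 @ $15.70 = $14,853.35

COGS = $15,399.35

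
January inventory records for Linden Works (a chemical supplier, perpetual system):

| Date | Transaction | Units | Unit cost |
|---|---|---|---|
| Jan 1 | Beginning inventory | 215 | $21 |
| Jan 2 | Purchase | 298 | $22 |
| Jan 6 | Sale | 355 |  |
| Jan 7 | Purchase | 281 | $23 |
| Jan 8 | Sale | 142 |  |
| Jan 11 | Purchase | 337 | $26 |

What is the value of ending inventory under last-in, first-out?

Jan 6, 355 sold [LIFO — newest first]: 298 @ $22 + 57 @ $21 = $7,753
Jan 8, 142 sold [LIFO — newest first]: 142 @ $23 = $3,266
Total COGS = $7,753 + $3,266 = $11,019
Ending inventory: 158 @ $21 + 139 @ $23 + 337 @ $26 = $15,277

Ending inventory = $15,277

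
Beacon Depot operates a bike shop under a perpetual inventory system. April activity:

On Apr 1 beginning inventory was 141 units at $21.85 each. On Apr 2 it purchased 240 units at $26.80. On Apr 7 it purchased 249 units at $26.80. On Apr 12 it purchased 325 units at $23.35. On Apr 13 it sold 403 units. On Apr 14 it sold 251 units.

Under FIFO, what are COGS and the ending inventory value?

COGS = $16,746.45; ending inventory = $7,028.35

Apr 13, 403 sold [FIFO — oldest first]: 141 @ $21.85 + 240 @ $26.80 + 22 @ $26.80 = $10,102.45
Apr 14, 251 sold [FIFO — oldest first]: 227 @ $26.80 + 24 @ $23.35 = $6,644.00
Total COGS = $10,102.45 + $6,644.00 = $16,746.45
Ending inventory: 301 @ $23.35 = $7,028.35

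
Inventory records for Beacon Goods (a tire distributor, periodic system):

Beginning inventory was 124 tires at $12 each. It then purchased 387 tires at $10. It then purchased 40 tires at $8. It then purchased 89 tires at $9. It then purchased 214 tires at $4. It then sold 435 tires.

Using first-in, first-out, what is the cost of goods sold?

Sale 1 (435) [FIFO — oldest first]: 124 @ $12 + 311 @ $10 = $4,598
Ending inventory: 76 @ $10 + 40 @ $8 + 89 @ $9 + 214 @ $4 = $2,737

COGS = $4,598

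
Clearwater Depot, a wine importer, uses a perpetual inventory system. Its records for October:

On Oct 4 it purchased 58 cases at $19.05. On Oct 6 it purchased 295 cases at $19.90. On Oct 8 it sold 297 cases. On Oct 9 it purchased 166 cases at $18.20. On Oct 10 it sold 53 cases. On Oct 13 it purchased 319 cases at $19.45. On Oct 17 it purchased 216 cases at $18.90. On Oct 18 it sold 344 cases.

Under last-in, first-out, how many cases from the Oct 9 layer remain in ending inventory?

Oct 8, 297 sold [LIFO — newest first]: 295 @ $19.90 + 2 @ $19.05 = $5,908.60
Oct 10, 53 sold [LIFO — newest first]: 53 @ $18.20 = $964.60
Oct 18, 344 sold [LIFO — newest first]: 216 @ $18.90 + 128 @ $19.45 = $6,572.00
Total COGS = $5,908.60 + $964.60 + $6,572.00 = $13,445.20
Ending inventory: 56 @ $19.05 + 113 @ $18.20 + 191 @ $19.45 = $6,838.35

113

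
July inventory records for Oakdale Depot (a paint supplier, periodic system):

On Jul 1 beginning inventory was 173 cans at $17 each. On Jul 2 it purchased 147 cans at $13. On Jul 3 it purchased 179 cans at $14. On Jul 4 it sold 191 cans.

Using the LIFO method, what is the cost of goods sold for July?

Jul 4, 191 sold [LIFO — newest first]: 179 @ $14 + 12 @ $13 = $2,662
Ending inventory: 173 @ $17 + 135 @ $13 = $4,696

COGS = $2,662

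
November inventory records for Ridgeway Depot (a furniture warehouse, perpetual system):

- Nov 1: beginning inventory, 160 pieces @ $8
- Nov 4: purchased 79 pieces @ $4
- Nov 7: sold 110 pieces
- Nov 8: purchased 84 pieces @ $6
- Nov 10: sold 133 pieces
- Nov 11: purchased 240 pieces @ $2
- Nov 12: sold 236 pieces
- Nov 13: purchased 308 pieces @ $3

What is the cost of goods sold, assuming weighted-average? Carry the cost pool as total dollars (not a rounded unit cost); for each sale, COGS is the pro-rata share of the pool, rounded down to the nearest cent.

COGS = $2,319.37

After Nov 1: 160 on hand, pool $1,280.00 (≈ $8.0000 each)
After Nov 4: 239 on hand, pool $1,596.00 (≈ $6.6778 each)
Nov 7, sell 110: 110/239 × $1,596.00 → $734.56
After Nov 8: 213 on hand, pool $1,365.44 (≈ $6.4105 each)
Nov 10, sell 133: 133/213 × $1,365.44 → $852.59
After Nov 11: 320 on hand, pool $992.85 (≈ $3.1027 each)
Nov 12, sell 236: 236/320 × $992.85 → $732.22
After Nov 13: 392 on hand, pool $1,184.63 (≈ $3.0220 each)
Total COGS = $734.56 + $852.59 + $732.22 = $2,319.37
Ending inventory (cost pool remaining) = $1,184.63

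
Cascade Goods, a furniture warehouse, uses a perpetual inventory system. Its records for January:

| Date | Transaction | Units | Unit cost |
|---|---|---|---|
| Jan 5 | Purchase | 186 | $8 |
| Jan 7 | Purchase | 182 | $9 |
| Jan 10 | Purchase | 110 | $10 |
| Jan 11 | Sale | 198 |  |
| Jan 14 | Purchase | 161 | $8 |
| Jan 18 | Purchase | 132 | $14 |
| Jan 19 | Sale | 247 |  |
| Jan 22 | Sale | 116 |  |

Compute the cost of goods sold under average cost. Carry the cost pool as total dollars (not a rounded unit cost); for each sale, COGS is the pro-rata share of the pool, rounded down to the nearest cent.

After Jan 5: 186 on hand, pool $1,488.00 (≈ $8.0000 each)
After Jan 7: 368 on hand, pool $3,126.00 (≈ $8.4946 each)
After Jan 10: 478 on hand, pool $4,226.00 (≈ $8.8410 each)
Jan 11, sell 198: 198/478 × $4,226.00 → $1,750.51
After Jan 14: 441 on hand, pool $3,763.49 (≈ $8.5340 each)
After Jan 18: 573 on hand, pool $5,611.49 (≈ $9.7932 each)
Jan 19, sell 247: 247/573 × $5,611.49 → $2,418.91
Jan 22, sell 116: 116/326 × $3,192.58 → $1,136.01
Total COGS = $1,750.51 + $2,418.91 + $1,136.01 = $5,305.43
Ending inventory (cost pool remaining) = $2,056.57
Check: goods available $7,362.00 = COGS $5,305.43 + ending $2,056.57

COGS = $5,305.43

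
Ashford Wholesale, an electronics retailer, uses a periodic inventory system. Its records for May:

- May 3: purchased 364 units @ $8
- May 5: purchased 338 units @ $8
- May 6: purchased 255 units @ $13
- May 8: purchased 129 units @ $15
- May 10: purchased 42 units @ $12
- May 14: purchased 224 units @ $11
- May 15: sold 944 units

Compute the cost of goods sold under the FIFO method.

May 15, 944 sold [FIFO — oldest first]: 364 @ $8 + 338 @ $8 + 242 @ $13 = $8,762
Ending inventory: 13 @ $13 + 129 @ $15 + 42 @ $12 + 224 @ $11 = $5,072

COGS = $8,762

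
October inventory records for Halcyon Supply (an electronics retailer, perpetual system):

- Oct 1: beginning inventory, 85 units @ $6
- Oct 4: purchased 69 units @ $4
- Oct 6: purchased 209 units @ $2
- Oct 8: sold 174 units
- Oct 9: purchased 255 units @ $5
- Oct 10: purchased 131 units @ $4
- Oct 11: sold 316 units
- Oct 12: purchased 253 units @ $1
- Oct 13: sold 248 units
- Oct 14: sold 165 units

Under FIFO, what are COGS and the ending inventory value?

Oct 8, 174 sold [FIFO — oldest first]: 85 @ $6 + 69 @ $4 + 20 @ $2 = $826
Oct 11, 316 sold [FIFO — oldest first]: 189 @ $2 + 127 @ $5 = $1,013
Oct 13, 248 sold [FIFO — oldest first]: 128 @ $5 + 120 @ $4 = $1,120
Oct 14, 165 sold [FIFO — oldest first]: 11 @ $4 + 154 @ $1 = $198
Total COGS = $826 + $1,013 + $1,120 + $198 = $3,157
Ending inventory: 99 @ $1 = $99

COGS = $3,157; ending inventory = $99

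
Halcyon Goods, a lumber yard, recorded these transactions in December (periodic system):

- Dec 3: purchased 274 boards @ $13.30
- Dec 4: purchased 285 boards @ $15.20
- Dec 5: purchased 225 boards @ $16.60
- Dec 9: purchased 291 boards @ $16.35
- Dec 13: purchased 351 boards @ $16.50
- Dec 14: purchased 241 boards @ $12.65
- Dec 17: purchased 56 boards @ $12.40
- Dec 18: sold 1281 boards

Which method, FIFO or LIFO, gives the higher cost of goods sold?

FIFO

FIFO COGS: 274 @ $13.30 + 285 @ $15.20 + 225 @ $16.60 + 291 @ $16.35 + 206 @ $16.50 = $19,868.05
LIFO COGS: 56 @ $12.40 + 241 @ $12.65 + 351 @ $16.50 + 291 @ $16.35 + 225 @ $16.60 + 117 @ $15.20 = $19,805.80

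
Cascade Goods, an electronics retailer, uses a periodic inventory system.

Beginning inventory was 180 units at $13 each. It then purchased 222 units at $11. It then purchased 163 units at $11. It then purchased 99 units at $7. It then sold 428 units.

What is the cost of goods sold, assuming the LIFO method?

Sale 1 (428) [LIFO — newest first]: 99 @ $7 + 163 @ $11 + 166 @ $11 = $4,312
Ending inventory: 180 @ $13 + 56 @ $11 = $2,956
Check: goods available $7,268 = COGS $4,312 + ending $2,956

COGS = $4,312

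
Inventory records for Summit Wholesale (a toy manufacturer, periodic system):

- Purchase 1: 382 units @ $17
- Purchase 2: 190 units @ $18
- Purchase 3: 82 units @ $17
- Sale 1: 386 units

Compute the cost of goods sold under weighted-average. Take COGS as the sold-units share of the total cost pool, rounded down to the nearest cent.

Sale 1, sell 386: 386/654 × $11,308.00 → $6,674.14
Ending inventory (cost pool remaining) = $4,633.86

COGS = $6,674.14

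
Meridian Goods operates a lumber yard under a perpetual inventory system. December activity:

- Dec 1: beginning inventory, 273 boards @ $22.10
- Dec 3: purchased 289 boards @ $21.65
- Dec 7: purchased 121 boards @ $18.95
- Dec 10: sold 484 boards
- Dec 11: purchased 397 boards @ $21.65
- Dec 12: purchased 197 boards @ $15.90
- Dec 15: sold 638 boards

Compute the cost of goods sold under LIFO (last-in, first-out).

COGS = $22,884.95

Dec 10, 484 sold [LIFO — newest first]: 121 @ $18.95 + 289 @ $21.65 + 74 @ $22.10 = $10,185.20
Dec 15, 638 sold [LIFO — newest first]: 197 @ $15.90 + 397 @ $21.65 + 44 @ $22.10 = $12,699.75
Total COGS = $10,185.20 + $12,699.75 = $22,884.95
Ending inventory: 155 @ $22.10 = $3,425.50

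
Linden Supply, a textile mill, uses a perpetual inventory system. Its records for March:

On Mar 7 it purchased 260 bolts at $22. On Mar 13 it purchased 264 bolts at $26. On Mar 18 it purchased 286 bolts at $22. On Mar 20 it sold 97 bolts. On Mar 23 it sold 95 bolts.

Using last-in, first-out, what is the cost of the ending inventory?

Mar 20, 97 sold [LIFO — newest first]: 97 @ $22 = $2,134
Mar 23, 95 sold [LIFO — newest first]: 95 @ $22 = $2,090
Total COGS = $2,134 + $2,090 = $4,224
Ending inventory: 260 @ $22 + 264 @ $26 + 94 @ $22 = $14,652
Check: goods available $18,876 = COGS $4,224 + ending $14,652

Ending inventory = $14,652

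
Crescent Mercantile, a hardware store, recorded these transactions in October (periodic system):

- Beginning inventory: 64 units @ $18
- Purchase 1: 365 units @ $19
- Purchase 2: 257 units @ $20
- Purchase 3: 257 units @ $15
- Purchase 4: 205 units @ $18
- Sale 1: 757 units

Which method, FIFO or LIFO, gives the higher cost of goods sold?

FIFO

FIFO COGS: 64 @ $18 + 365 @ $19 + 257 @ $20 + 71 @ $15 = $14,292
LIFO COGS: 205 @ $18 + 257 @ $15 + 257 @ $20 + 38 @ $19 = $13,407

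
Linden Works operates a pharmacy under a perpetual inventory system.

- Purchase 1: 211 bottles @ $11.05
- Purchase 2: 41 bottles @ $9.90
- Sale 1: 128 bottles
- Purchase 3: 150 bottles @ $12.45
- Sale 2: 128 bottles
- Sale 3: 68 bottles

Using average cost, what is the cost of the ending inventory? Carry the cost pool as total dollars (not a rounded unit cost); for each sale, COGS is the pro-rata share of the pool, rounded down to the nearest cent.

After Purchase 1: 211 on hand, pool $2,331.55 (≈ $11.0500 each)
After Purchase 2: 252 on hand, pool $2,737.45 (≈ $10.8629 each)
Sale 1, sell 128: 128/252 × $2,737.45 → $1,390.45
After Purchase 3: 274 on hand, pool $3,214.50 (≈ $11.7318 each)
Sale 2, sell 128: 128/274 × $3,214.50 → $1,501.66
Sale 3, sell 68: 68/146 × $1,712.84 → $797.76
Total COGS = $1,390.45 + $1,501.66 + $797.76 = $3,689.87
Ending inventory (cost pool remaining) = $915.08
Check: goods available $4,604.95 = COGS $3,689.87 + ending $915.08

Ending inventory = $915.08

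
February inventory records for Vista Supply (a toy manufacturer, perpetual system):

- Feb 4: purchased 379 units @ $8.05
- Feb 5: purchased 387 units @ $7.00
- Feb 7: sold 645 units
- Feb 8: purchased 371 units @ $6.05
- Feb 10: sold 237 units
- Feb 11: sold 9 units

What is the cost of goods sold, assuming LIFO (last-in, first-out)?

Feb 7, 645 sold [LIFO — newest first]: 387 @ $7.00 + 258 @ $8.05 = $4,785.90
Feb 10, 237 sold [LIFO — newest first]: 237 @ $6.05 = $1,433.85
Feb 11, 9 sold [LIFO — newest first]: 9 @ $6.05 = $54.45
Total COGS = $4,785.90 + $1,433.85 + $54.45 = $6,274.20
Ending inventory: 121 @ $8.05 + 125 @ $6.05 = $1,730.30
Check: goods available $8,004.50 = COGS $6,274.20 + ending $1,730.30

COGS = $6,274.20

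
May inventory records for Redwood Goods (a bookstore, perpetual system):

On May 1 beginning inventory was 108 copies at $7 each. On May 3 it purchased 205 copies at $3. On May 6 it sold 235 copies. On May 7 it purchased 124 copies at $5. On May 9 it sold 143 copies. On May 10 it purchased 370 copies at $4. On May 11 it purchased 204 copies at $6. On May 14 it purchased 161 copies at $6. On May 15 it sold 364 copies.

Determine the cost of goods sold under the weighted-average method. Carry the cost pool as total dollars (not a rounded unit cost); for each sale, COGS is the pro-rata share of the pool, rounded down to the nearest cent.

COGS = $3,521.34

After May 1: 108 on hand, pool $756.00 (≈ $7.0000 each)
After May 3: 313 on hand, pool $1,371.00 (≈ $4.3802 each)
May 6, sell 235: 235/313 × $1,371.00 → $1,029.34
After May 7: 202 on hand, pool $961.66 (≈ $4.7607 each)
May 9, sell 143: 143/202 × $961.66 → $680.77
After May 10: 429 on hand, pool $1,760.89 (≈ $4.1046 each)
After May 11: 633 on hand, pool $2,984.89 (≈ $4.7155 each)
After May 14: 794 on hand, pool $3,950.89 (≈ $4.9759 each)
May 15, sell 364: 364/794 × $3,950.89 → $1,811.23
Total COGS = $1,029.34 + $680.77 + $1,811.23 = $3,521.34
Ending inventory (cost pool remaining) = $2,139.66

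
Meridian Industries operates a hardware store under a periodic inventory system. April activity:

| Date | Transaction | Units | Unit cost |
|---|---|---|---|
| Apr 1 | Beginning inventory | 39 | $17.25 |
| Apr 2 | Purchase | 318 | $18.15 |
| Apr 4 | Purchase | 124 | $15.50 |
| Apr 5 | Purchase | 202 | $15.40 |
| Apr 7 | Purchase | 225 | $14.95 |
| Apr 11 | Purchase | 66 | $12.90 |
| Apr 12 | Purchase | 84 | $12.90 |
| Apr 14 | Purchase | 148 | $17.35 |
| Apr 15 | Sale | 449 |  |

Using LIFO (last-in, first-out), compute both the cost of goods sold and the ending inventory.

Apr 15, 449 sold [LIFO — newest first]: 148 @ $17.35 + 84 @ $12.90 + 66 @ $12.90 + 151 @ $14.95 = $6,760.25
Ending inventory: 39 @ $17.25 + 318 @ $18.15 + 124 @ $15.50 + 202 @ $15.40 + 74 @ $14.95 = $12,583.55

COGS = $6,760.25; ending inventory = $12,583.55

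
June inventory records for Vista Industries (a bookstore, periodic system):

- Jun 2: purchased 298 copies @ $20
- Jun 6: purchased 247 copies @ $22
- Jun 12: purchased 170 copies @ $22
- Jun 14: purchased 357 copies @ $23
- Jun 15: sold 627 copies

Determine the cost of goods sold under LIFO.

Jun 15, 627 sold [LIFO — newest first]: 357 @ $23 + 170 @ $22 + 100 @ $22 = $14,151
Ending inventory: 298 @ $20 + 147 @ $22 = $9,194

COGS = $14,151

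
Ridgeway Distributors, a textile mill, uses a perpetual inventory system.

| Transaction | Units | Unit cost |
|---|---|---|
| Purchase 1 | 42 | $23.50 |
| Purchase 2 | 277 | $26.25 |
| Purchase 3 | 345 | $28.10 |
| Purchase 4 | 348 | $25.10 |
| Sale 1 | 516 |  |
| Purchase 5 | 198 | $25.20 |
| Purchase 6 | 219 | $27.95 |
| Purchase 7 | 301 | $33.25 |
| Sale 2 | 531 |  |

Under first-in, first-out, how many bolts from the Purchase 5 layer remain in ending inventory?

163

Sale 1 (516) [FIFO — oldest first]: 42 @ $23.50 + 277 @ $26.25 + 197 @ $28.10 = $13,793.95
Sale 2 (531) [FIFO — oldest first]: 148 @ $28.10 + 348 @ $25.10 + 35 @ $25.20 = $13,775.60
Total COGS = $13,793.95 + $13,775.60 = $27,569.55
Ending inventory: 163 @ $25.20 + 219 @ $27.95 + 301 @ $33.25 = $20,236.90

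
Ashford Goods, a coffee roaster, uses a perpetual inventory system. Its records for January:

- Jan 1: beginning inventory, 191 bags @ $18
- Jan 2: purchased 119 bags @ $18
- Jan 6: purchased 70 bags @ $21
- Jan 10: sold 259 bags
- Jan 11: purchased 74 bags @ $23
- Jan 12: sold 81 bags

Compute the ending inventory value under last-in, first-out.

Ending inventory = $2,052

Jan 10, 259 sold [LIFO — newest first]: 70 @ $21 + 119 @ $18 + 70 @ $18 = $4,872
Jan 12, 81 sold [LIFO — newest first]: 74 @ $23 + 7 @ $18 = $1,828
Total COGS = $4,872 + $1,828 = $6,700
Ending inventory: 114 @ $18 = $2,052
Check: goods available $8,752 = COGS $6,700 + ending $2,052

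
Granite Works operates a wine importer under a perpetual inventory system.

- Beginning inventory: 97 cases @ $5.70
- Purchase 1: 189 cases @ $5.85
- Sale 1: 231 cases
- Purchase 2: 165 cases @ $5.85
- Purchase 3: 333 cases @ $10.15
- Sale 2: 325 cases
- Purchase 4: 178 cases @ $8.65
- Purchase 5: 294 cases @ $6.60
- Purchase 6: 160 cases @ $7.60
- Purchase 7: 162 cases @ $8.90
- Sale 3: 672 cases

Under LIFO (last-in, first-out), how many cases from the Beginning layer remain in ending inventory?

55

Sale 1 (231) [LIFO — newest first]: 189 @ $5.85 + 42 @ $5.70 = $1,345.05
Sale 2 (325) [LIFO — newest first]: 325 @ $10.15 = $3,298.75
Sale 3 (672) [LIFO — newest first]: 162 @ $8.90 + 160 @ $7.60 + 294 @ $6.60 + 56 @ $8.65 = $5,082.60
Total COGS = $1,345.05 + $3,298.75 + $5,082.60 = $9,726.40
Ending inventory: 55 @ $5.70 + 165 @ $5.85 + 8 @ $10.15 + 122 @ $8.65 = $2,415.25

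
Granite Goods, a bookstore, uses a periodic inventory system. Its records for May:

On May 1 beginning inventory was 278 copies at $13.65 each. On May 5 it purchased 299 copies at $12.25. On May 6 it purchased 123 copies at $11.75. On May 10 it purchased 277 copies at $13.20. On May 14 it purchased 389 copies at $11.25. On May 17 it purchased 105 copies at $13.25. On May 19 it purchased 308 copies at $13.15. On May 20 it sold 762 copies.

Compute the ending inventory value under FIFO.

May 20, 762 sold [FIFO — oldest first]: 278 @ $13.65 + 299 @ $12.25 + 123 @ $11.75 + 62 @ $13.20 = $9,721.10
Ending inventory: 215 @ $13.20 + 389 @ $11.25 + 105 @ $13.25 + 308 @ $13.15 = $12,655.70
Check: goods available $22,376.80 = COGS $9,721.10 + ending $12,655.70

Ending inventory = $12,655.70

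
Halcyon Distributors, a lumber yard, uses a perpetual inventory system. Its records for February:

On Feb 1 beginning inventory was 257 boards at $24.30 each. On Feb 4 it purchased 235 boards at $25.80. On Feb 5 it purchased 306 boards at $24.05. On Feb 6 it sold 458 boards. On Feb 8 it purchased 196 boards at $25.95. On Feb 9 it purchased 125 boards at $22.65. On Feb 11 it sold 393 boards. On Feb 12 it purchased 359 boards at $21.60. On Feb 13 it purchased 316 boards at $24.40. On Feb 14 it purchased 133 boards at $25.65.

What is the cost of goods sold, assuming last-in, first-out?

COGS = $21,055.95

Feb 6, 458 sold [LIFO — newest first]: 306 @ $24.05 + 152 @ $25.80 = $11,280.90
Feb 11, 393 sold [LIFO — newest first]: 125 @ $22.65 + 196 @ $25.95 + 72 @ $25.80 = $9,775.05
Total COGS = $11,280.90 + $9,775.05 = $21,055.95
Ending inventory: 257 @ $24.30 + 11 @ $25.80 + 359 @ $21.60 + 316 @ $24.40 + 133 @ $25.65 = $25,405.15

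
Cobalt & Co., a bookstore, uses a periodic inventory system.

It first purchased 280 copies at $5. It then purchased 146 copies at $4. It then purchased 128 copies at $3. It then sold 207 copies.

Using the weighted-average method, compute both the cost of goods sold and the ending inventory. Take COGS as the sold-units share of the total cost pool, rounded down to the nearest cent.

Sale 1, sell 207: 207/554 × $2,368.00 → $884.79
Ending inventory (cost pool remaining) = $1,483.21

COGS = $884.79; ending inventory = $1,483.21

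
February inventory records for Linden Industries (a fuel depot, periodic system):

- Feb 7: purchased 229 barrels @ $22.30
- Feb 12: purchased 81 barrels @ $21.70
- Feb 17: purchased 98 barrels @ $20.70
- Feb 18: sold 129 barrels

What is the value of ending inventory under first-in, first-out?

Ending inventory = $6,016.30

Feb 18, 129 sold [FIFO — oldest first]: 129 @ $22.30 = $2,876.70
Ending inventory: 100 @ $22.30 + 81 @ $21.70 + 98 @ $20.70 = $6,016.30
Check: goods available $8,893.00 = COGS $2,876.70 + ending $6,016.30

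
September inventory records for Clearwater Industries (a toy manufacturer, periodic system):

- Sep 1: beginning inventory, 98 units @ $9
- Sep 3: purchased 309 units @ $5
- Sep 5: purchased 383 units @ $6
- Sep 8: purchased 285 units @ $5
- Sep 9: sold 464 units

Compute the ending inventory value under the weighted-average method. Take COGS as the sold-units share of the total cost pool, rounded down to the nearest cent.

Sep 9, sell 464: 464/1075 × $6,150.00 → $2,654.51
Ending inventory (cost pool remaining) = $3,495.49
Check: goods available $6,150.00 = COGS $2,654.51 + ending $3,495.49

Ending inventory = $3,495.49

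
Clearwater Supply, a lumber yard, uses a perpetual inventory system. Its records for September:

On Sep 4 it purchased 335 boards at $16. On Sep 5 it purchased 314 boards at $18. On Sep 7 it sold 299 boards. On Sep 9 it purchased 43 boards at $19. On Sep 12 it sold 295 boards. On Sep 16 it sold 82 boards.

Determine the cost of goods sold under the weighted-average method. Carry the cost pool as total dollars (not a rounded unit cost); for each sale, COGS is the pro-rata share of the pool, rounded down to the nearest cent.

After Sep 4: 335 on hand, pool $5,360.00 (≈ $16.0000 each)
After Sep 5: 649 on hand, pool $11,012.00 (≈ $16.9676 each)
Sep 7, sell 299: 299/649 × $11,012.00 → $5,073.32
After Sep 9: 393 on hand, pool $6,755.68 (≈ $17.1900 each)
Sep 12, sell 295: 295/393 × $6,755.68 → $5,071.05
Sep 16, sell 82: 82/98 × $1,684.63 → $1,409.58
Total COGS = $5,073.32 + $5,071.05 + $1,409.58 = $11,553.95
Ending inventory (cost pool remaining) = $275.05

COGS = $11,553.95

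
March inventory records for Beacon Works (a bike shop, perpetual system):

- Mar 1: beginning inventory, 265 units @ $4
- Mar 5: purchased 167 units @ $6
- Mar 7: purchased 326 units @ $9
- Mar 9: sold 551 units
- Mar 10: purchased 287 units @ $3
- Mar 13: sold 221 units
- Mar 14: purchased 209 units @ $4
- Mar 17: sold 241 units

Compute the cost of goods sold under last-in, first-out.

COGS = $5,763

Mar 9, 551 sold [LIFO — newest first]: 326 @ $9 + 167 @ $6 + 58 @ $4 = $4,168
Mar 13, 221 sold [LIFO — newest first]: 221 @ $3 = $663
Mar 17, 241 sold [LIFO — newest first]: 209 @ $4 + 32 @ $3 = $932
Total COGS = $4,168 + $663 + $932 = $5,763
Ending inventory: 207 @ $4 + 34 @ $3 = $930
Check: goods available $6,693 = COGS $5,763 + ending $930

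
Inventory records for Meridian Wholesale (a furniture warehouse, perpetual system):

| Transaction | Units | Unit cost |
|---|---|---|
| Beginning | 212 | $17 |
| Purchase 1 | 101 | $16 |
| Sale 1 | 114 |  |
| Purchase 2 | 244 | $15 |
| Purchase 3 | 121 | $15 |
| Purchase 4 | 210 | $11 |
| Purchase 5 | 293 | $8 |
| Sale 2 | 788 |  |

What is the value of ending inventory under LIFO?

Sale 1 (114) [LIFO — newest first]: 101 @ $16 + 13 @ $17 = $1,837
Sale 2 (788) [LIFO — newest first]: 293 @ $8 + 210 @ $11 + 121 @ $15 + 164 @ $15 = $8,929
Total COGS = $1,837 + $8,929 = $10,766
Ending inventory: 199 @ $17 + 80 @ $15 = $4,583
Check: goods available $15,349 = COGS $10,766 + ending $4,583

Ending inventory = $4,583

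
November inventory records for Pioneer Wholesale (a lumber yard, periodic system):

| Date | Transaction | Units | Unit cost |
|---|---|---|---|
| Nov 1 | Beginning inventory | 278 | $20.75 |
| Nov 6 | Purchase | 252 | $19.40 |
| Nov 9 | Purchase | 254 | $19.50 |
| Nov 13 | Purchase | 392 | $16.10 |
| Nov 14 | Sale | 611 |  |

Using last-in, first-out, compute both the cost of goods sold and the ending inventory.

COGS = $10,581.70; ending inventory = $11,339.80

Nov 14, 611 sold [LIFO — newest first]: 392 @ $16.10 + 219 @ $19.50 = $10,581.70
Ending inventory: 278 @ $20.75 + 252 @ $19.40 + 35 @ $19.50 = $11,339.80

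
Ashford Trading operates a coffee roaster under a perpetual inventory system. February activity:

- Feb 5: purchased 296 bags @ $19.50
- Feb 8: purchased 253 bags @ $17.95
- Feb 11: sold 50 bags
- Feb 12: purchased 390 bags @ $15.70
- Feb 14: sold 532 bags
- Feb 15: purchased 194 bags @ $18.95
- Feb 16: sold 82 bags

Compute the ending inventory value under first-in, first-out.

Feb 11, 50 sold [FIFO — oldest first]: 50 @ $19.50 = $975.00
Feb 14, 532 sold [FIFO — oldest first]: 246 @ $19.50 + 253 @ $17.95 + 33 @ $15.70 = $9,856.45
Feb 16, 82 sold [FIFO — oldest first]: 82 @ $15.70 = $1,287.40
Total COGS = $975.00 + $9,856.45 + $1,287.40 = $12,118.85
Ending inventory: 275 @ $15.70 + 194 @ $18.95 = $7,993.80
Check: goods available $20,112.65 = COGS $12,118.85 + ending $7,993.80

Ending inventory = $7,993.80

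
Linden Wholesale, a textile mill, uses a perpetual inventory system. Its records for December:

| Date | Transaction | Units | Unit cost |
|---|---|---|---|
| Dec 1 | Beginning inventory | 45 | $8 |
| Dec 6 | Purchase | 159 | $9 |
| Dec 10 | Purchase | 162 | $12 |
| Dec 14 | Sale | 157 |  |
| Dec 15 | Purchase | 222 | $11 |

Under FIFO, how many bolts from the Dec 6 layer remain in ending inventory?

Dec 14, 157 sold [FIFO — oldest first]: 45 @ $8 + 112 @ $9 = $1,368
Ending inventory: 47 @ $9 + 162 @ $12 + 222 @ $11 = $4,809

47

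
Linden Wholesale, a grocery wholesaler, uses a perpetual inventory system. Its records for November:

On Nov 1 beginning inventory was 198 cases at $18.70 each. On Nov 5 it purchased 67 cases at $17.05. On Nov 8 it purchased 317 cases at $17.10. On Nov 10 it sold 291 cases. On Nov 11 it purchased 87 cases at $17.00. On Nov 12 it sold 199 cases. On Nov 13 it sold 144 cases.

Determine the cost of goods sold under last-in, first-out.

Nov 10, 291 sold [LIFO — newest first]: 291 @ $17.10 = $4,976.10
Nov 12, 199 sold [LIFO — newest first]: 87 @ $17.00 + 26 @ $17.10 + 67 @ $17.05 + 19 @ $18.70 = $3,421.25
Nov 13, 144 sold [LIFO — newest first]: 144 @ $18.70 = $2,692.80
Total COGS = $4,976.10 + $3,421.25 + $2,692.80 = $11,090.15
Ending inventory: 35 @ $18.70 = $654.50
Check: goods available $11,744.65 = COGS $11,090.15 + ending $654.50

COGS = $11,090.15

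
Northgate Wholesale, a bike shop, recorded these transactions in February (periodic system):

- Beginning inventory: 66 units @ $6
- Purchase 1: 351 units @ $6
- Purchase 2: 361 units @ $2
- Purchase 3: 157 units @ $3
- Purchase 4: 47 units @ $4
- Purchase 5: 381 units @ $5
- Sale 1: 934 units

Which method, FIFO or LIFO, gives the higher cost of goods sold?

FIFO COGS: 66 @ $6 + 351 @ $6 + 361 @ $2 + 156 @ $3 = $3,692
LIFO COGS: 381 @ $5 + 47 @ $4 + 157 @ $3 + 349 @ $2 = $3,262

FIFO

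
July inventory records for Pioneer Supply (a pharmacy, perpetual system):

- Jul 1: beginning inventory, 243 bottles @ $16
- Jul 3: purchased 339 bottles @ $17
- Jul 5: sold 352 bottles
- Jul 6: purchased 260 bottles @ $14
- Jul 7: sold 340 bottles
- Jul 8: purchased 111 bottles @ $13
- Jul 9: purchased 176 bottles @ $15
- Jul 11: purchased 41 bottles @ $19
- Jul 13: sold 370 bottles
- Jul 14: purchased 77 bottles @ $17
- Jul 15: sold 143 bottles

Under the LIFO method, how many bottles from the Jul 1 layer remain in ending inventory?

Jul 5, 352 sold [LIFO — newest first]: 339 @ $17 + 13 @ $16 = $5,971
Jul 7, 340 sold [LIFO — newest first]: 260 @ $14 + 80 @ $16 = $4,920
Jul 13, 370 sold [LIFO — newest first]: 41 @ $19 + 176 @ $15 + 111 @ $13 + 42 @ $16 = $5,534
Jul 15, 143 sold [LIFO — newest first]: 77 @ $17 + 66 @ $16 = $2,365
Total COGS = $5,971 + $4,920 + $5,534 + $2,365 = $18,790
Ending inventory: 42 @ $16 = $672

42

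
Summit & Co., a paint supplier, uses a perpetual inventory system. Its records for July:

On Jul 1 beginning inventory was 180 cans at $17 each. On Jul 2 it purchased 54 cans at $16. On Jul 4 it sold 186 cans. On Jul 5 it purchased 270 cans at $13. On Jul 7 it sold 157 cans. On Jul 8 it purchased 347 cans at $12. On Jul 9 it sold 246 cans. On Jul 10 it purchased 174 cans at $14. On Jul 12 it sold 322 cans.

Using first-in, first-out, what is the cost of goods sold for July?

Jul 4, 186 sold [FIFO — oldest first]: 180 @ $17 + 6 @ $16 = $3,156
Jul 7, 157 sold [FIFO — oldest first]: 48 @ $16 + 109 @ $13 = $2,185
Jul 9, 246 sold [FIFO — oldest first]: 161 @ $13 + 85 @ $12 = $3,113
Jul 12, 322 sold [FIFO — oldest first]: 262 @ $12 + 60 @ $14 = $3,984
Total COGS = $3,156 + $2,185 + $3,113 + $3,984 = $12,438
Ending inventory: 114 @ $14 = $1,596

COGS = $12,438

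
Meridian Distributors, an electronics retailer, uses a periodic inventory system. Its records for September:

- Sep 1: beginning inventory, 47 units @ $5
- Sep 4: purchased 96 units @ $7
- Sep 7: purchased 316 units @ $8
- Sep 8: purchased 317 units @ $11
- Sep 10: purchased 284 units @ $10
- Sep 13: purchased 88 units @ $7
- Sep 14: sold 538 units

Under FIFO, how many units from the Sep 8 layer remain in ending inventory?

Sep 14, 538 sold [FIFO — oldest first]: 47 @ $5 + 96 @ $7 + 316 @ $8 + 79 @ $11 = $4,304
Ending inventory: 238 @ $11 + 284 @ $10 + 88 @ $7 = $6,074
Check: goods available $10,378 = COGS $4,304 + ending $6,074

238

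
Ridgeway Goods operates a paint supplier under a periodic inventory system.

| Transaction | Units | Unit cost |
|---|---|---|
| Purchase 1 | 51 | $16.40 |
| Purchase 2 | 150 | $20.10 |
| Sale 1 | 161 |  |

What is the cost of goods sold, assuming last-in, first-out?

COGS = $3,195.40

Sale 1 (161) [LIFO — newest first]: 150 @ $20.10 + 11 @ $16.40 = $3,195.40
Ending inventory: 40 @ $16.40 = $656.00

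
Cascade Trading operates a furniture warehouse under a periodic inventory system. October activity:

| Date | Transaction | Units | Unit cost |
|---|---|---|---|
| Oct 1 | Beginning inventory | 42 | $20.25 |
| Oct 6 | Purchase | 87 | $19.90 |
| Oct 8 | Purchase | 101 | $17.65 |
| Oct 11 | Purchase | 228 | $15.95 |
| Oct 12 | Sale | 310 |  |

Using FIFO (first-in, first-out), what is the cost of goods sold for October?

COGS = $5,640.45

Oct 12, 310 sold [FIFO — oldest first]: 42 @ $20.25 + 87 @ $19.90 + 101 @ $17.65 + 80 @ $15.95 = $5,640.45
Ending inventory: 148 @ $15.95 = $2,360.60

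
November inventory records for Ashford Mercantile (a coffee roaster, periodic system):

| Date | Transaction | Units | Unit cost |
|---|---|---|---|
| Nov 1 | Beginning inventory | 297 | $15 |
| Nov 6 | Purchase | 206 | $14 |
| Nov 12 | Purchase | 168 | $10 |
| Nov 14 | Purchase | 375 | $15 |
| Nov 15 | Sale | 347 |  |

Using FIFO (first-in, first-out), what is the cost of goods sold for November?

COGS = $5,155

Nov 15, 347 sold [FIFO — oldest first]: 297 @ $15 + 50 @ $14 = $5,155
Ending inventory: 156 @ $14 + 168 @ $10 + 375 @ $15 = $9,489
Check: goods available $14,644 = COGS $5,155 + ending $9,489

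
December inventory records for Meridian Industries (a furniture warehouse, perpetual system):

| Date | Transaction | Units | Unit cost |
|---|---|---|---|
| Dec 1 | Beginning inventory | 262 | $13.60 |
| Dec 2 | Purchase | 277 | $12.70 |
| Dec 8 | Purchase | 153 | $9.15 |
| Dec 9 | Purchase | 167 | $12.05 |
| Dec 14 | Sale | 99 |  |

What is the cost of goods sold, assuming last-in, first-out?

COGS = $1,192.95

Dec 14, 99 sold [LIFO — newest first]: 99 @ $12.05 = $1,192.95
Ending inventory: 262 @ $13.60 + 277 @ $12.70 + 153 @ $9.15 + 68 @ $12.05 = $9,300.45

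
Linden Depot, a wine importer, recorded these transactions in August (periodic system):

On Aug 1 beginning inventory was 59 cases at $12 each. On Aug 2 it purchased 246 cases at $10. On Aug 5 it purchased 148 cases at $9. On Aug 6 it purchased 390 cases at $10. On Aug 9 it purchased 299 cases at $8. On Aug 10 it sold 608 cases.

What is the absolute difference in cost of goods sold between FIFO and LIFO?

FIFO COGS: 59 @ $12 + 246 @ $10 + 148 @ $9 + 155 @ $10 = $6,050
LIFO COGS: 299 @ $8 + 309 @ $10 = $5,482
Difference = |$6,050 − $5,482| = $568

$568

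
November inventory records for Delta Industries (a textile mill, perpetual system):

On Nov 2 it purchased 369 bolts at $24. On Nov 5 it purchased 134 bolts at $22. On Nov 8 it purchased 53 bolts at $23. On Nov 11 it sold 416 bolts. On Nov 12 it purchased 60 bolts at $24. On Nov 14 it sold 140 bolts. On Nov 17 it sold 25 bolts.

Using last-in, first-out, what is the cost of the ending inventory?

Nov 11, 416 sold [LIFO — newest first]: 53 @ $23 + 134 @ $22 + 229 @ $24 = $9,663
Nov 14, 140 sold [LIFO — newest first]: 60 @ $24 + 80 @ $24 = $3,360
Nov 17, 25 sold [LIFO — newest first]: 25 @ $24 = $600
Total COGS = $9,663 + $3,360 + $600 = $13,623
Ending inventory: 35 @ $24 = $840

Ending inventory = $840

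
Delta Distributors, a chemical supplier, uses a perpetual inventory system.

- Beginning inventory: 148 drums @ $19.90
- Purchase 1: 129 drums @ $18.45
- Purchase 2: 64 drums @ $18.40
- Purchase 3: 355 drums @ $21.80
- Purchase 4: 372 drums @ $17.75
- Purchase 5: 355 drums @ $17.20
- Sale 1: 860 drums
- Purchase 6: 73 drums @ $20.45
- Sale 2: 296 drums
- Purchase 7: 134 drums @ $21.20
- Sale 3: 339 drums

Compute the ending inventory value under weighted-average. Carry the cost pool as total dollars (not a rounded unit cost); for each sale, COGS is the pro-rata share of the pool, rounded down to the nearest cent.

Ending inventory = $2,659.90

After Beginning: 148 on hand, pool $2,945.20 (≈ $19.9000 each)
After Purchase 1: 277 on hand, pool $5,325.25 (≈ $19.2247 each)
After Purchase 2: 341 on hand, pool $6,502.85 (≈ $19.0699 each)
After Purchase 3: 696 on hand, pool $14,241.85 (≈ $20.4624 each)
After Purchase 4: 1068 on hand, pool $20,844.85 (≈ $19.5176 each)
After Purchase 5: 1423 on hand, pool $26,950.85 (≈ $18.9395 each)
Sale 1, sell 860: 860/1423 × $26,950.85 → $16,287.93
After Purchase 6: 636 on hand, pool $12,155.77 (≈ $19.1128 each)
Sale 2, sell 296: 296/636 × $12,155.77 → $5,657.40
After Purchase 7: 474 on hand, pool $9,339.17 (≈ $19.7029 each)
Sale 3, sell 339: 339/474 × $9,339.17 → $6,679.27
Total COGS = $16,287.93 + $5,657.40 + $6,679.27 = $28,624.60
Ending inventory (cost pool remaining) = $2,659.90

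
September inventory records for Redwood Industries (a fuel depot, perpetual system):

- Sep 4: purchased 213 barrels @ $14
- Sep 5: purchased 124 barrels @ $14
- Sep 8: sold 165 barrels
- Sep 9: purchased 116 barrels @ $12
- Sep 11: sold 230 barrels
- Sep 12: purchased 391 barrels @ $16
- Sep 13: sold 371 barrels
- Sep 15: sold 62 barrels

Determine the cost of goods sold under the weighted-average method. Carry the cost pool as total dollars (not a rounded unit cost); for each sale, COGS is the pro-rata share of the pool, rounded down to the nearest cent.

COGS = $12,115.79

After Sep 4: 213 on hand, pool $2,982.00 (≈ $14.0000 each)
After Sep 5: 337 on hand, pool $4,718.00 (≈ $14.0000 each)
Sep 8, sell 165: 165/337 × $4,718.00 → $2,310.00
After Sep 9: 288 on hand, pool $3,800.00 (≈ $13.1944 each)
Sep 11, sell 230: 230/288 × $3,800.00 → $3,034.72
After Sep 12: 449 on hand, pool $7,021.28 (≈ $15.6376 each)
Sep 13, sell 371: 371/449 × $7,021.28 → $5,801.54
Sep 15, sell 62: 62/78 × $1,219.74 → $969.53
Total COGS = $2,310.00 + $3,034.72 + $5,801.54 + $969.53 = $12,115.79
Ending inventory (cost pool remaining) = $250.21
Check: goods available $12,366.00 = COGS $12,115.79 + ending $250.21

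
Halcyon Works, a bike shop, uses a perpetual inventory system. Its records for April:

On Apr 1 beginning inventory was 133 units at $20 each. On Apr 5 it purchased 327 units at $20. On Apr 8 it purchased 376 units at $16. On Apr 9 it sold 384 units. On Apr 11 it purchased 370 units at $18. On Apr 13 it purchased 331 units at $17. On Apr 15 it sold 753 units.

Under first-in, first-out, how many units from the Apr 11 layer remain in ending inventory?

69

Apr 9, 384 sold [FIFO — oldest first]: 133 @ $20 + 251 @ $20 = $7,680
Apr 15, 753 sold [FIFO — oldest first]: 76 @ $20 + 376 @ $16 + 301 @ $18 = $12,954
Total COGS = $7,680 + $12,954 = $20,634
Ending inventory: 69 @ $18 + 331 @ $17 = $6,869
Check: goods available $27,503 = COGS $20,634 + ending $6,869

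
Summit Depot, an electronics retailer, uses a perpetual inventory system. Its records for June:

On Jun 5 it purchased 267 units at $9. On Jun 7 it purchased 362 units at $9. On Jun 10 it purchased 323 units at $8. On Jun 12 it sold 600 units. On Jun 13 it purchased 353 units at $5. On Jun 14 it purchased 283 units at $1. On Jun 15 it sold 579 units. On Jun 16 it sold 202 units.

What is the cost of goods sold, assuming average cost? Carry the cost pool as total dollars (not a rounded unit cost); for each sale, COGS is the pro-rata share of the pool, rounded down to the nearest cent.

COGS = $9,225.19

After Jun 5: 267 on hand, pool $2,403.00 (≈ $9.0000 each)
After Jun 7: 629 on hand, pool $5,661.00 (≈ $9.0000 each)
After Jun 10: 952 on hand, pool $8,245.00 (≈ $8.6607 each)
Jun 12, sell 600: 600/952 × $8,245.00 → $5,196.42
After Jun 13: 705 on hand, pool $4,813.58 (≈ $6.8278 each)
After Jun 14: 988 on hand, pool $5,096.58 (≈ $5.1585 each)
Jun 15, sell 579: 579/988 × $5,096.58 → $2,986.76
Jun 16, sell 202: 202/409 × $2,109.82 → $1,042.01
Total COGS = $5,196.42 + $2,986.76 + $1,042.01 = $9,225.19
Ending inventory (cost pool remaining) = $1,067.81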